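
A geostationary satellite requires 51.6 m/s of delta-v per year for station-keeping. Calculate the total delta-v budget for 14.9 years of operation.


dV = rate * years = 51.6 * 14.9
dV = 768.8400 m/s

768.8400 m/s


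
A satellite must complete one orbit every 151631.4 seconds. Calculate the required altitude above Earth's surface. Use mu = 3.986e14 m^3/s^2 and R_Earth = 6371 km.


T = 151631.4 s
r = (mu*T^2/(4*pi^2))^(1/3) = (3.986e14 * 151631.4^2 / (4*pi^2))^(1/3)
r = 6.1458971e+07 m = 61458.9707 km
alt = r - R_E = 61458.9707 - 6371 = 55087.9707 km

55087.9707 km


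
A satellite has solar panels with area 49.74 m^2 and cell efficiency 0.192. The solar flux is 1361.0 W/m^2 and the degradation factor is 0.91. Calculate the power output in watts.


P = area * eta * S * degradation
P = 49.74 * 0.192 * 1361.0 * 0.91
P = 11827.8696 W

11827.8696 W


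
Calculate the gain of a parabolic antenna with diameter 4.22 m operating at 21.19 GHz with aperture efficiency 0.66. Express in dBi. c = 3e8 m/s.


lambda = c/f = 3e8 / 2.119e+10 = 0.01415762 m
G = eta*(pi*D/lambda)^2 = 0.66*(pi*4.22/0.01415762)^2
G = 578745.9792 (linear)
G = 10*log10(578745.9792) = 57.6249 dBi

57.6249 dBi


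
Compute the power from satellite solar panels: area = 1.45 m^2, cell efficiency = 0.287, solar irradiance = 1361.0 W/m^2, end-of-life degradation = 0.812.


P = area * eta * S * degradation
P = 1.45 * 0.287 * 1361.0 * 0.812
P = 459.9007 W

459.9007 W


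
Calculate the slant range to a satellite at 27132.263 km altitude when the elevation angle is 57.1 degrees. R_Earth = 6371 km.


h = 27132.263 km, el = 57.1 deg
d = -R_E*sin(el) + sqrt((R_E*sin(el))^2 + 2*R_E*h + h^2)
d = -6371.0000*sin(0.996583) + sqrt((6371.0000*0.8396199)^2 + 2*6371.0000*27132.263 + 27132.263^2)
d = 27974.8441 km

27974.8441 km


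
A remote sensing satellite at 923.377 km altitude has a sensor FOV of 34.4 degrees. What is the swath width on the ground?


FOV = 34.4 deg = 0.6003933 rad
swath = 2 * alt * tan(FOV/2) = 2 * 923.377 * tan(0.3001966)
swath = 2 * 923.377 * 0.3095517
swath = 571.6659 km

571.6659 km


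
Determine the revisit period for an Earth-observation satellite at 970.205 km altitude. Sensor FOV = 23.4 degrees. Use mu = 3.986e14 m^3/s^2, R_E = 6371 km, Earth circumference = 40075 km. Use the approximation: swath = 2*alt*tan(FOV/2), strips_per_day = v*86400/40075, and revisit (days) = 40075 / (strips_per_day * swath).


swath = 2*970.205*tan(0.2042035) = 401.8396 km
v = sqrt(mu/r) = 7368.5998 m/s = 7.3686 km/s
strips/day = v*86400/40075 = 7.3686*86400/40075 = 15.8864
coverage/day = strips * swath = 15.8864 * 401.8396 = 6383.7799 km
revisit = 40075 / 6383.7799 = 6.2776 days

6.2776 days


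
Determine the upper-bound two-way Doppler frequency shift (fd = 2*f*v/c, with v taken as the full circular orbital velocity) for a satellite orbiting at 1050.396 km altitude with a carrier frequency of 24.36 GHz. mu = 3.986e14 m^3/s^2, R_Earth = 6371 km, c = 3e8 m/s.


r = 7.421396e+06 m
v = sqrt(mu/r) = 7328.6814 m/s (worst-case radial velocity)
f = 24.36 GHz = 2.436e+10 Hz
fd = 2*f*v/c = 2*2.436e+10*7328.6814/3.0e+08
fd = 1.1901779e+06 Hz

1.1902e+06 Hz


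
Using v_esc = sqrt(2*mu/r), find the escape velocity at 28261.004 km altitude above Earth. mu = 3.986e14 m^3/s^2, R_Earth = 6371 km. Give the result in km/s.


r = 6371.0 + 28261.004 = 34632.0040 km = 3.4632004e+07 m
v_esc = sqrt(2*mu/r) = sqrt(2*3.986e14 / 3.4632004e+07)
v_esc = 4797.8298 m/s = 4.7978 km/s

4.7978 km/s


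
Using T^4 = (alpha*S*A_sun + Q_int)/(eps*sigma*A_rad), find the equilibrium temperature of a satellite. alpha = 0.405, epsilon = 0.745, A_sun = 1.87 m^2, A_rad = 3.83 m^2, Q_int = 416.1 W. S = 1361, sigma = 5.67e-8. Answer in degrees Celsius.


Numerator = alpha*S*A_sun + Q_int = 0.405*1361*1.87 + 416.1 = 1446.8534 W
Denominator = eps*sigma*A_rad = 0.745*5.67e-8*3.83 = 1.6178495e-07 W/K^4
T^4 = 8.9430654e+09 K^4
T = 307.5188 K = 34.3688 C

34.3688 degrees Celsius


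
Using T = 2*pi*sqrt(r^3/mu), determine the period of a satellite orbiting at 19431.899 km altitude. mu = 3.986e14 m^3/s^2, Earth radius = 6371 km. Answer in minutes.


r = 25802.8990 km = 2.5802899e+07 m
T = 2*pi*sqrt(r^3/mu) = 2*pi*sqrt(1.7179302e+22 / 3.986e14)
T = 41249.0523 s = 687.4842 min

687.4842 minutes


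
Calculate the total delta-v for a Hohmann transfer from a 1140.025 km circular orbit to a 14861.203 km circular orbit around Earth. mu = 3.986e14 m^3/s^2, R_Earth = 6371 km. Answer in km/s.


r1 = 7511.0250 km = 7.511025e+06 m
r2 = 21232.2030 km = 2.1232203e+07 m
dv1 = sqrt(mu/r1)*(sqrt(2*r2/(r1+r2)) - 1) = 1569.6714 m/s
dv2 = sqrt(mu/r2)*(1 - sqrt(2*r1/(r1+r2))) = 1200.4915 m/s
total dv = |dv1| + |dv2| = 1569.6714 + 1200.4915 = 2770.1629 m/s = 2.7702 km/s

2.7702 km/s


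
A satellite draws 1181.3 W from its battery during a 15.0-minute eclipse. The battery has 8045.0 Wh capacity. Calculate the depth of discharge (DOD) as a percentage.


E_used = P * t / 60 = 1181.3 * 15.0 / 60 = 295.3250 Wh
DOD = E_used / E_total * 100 = 295.3250 / 8045.0 * 100
DOD = 3.6709 %

3.6709 %


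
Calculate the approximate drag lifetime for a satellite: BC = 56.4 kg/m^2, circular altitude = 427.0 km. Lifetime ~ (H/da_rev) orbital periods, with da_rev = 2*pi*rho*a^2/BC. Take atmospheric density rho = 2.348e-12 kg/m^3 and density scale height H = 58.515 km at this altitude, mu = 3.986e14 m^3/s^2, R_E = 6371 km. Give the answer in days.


a = R_E + alt = 6798.0000 km = 6.798e+06 m
da_rev = 2*pi*rho*a^2/BC = 2*pi*2.348e-12*(6.798e+06)^2/56.4 = 12.088187 m per revolution
N = H/da_rev = 58515.0000 m / 12.088187 m = 4840.6762 revolutions
P = 2*pi*sqrt(a^3/mu) = 5578.0572 s
lifetime = N*P = 4840.6762 * 5578.0572 = 2.7001569e+07 s = 312.5182 days

312.5182 days


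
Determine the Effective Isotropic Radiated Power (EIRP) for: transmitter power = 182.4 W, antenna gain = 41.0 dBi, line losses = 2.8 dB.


Pt = 182.4 W = 22.6102 dBW
EIRP = Pt_dBW + Gt - losses = 22.6102 + 41.0 - 2.8 = 60.8102 dBW

60.8102 dBW


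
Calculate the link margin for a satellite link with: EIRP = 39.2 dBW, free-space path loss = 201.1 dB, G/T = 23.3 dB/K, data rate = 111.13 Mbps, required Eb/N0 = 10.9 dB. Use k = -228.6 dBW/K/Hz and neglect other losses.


C/N0 = EIRP - FSPL + G/T - k = 39.2 - 201.1 + 23.3 - (-228.6)
C/N0 = 90.0000 dB-Hz
R_b = 111.13 Mbps = 1.1113e+08 bps -> 10*log10(R_b) = 80.4583 dB-Hz
Eb/N0 = C/N0 - 10*log10(R_b) = 90.0000 - 80.4583 = 9.5417 dB
Margin = Eb/N0 - Eb/N0_req = 9.5417 - 10.9 = -1.3583 dB (negative margin: link does not close)

-1.3583 dB


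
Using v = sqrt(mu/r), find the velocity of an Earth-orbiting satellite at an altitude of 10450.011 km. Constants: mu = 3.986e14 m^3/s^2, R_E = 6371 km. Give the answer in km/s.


r = R_E + alt = 6371.0 + 10450.011 = 16821.0110 km = 1.6821011e+07 m
v = sqrt(mu/r) = sqrt(3.986e14 / 1.6821011e+07) = 4867.9107 m/s = 4.8679 km/s

4.8679 km/s


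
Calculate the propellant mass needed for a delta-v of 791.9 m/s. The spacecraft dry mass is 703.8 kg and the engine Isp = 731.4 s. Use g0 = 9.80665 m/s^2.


ve = Isp * g0 = 731.4 * 9.80665 = 7172.583810 m/s
mass ratio = exp(dv/ve) = exp(791.9/7172.583810) = 1.11673195
m_prop = m_dry * (mr - 1) = 703.8 * (1.11673195 - 1)
m_prop = 82.1559 kg

82.1559 kg


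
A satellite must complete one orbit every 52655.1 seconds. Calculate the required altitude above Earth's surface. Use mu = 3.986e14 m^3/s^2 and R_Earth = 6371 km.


T = 52655.1 s
r = (mu*T^2/(4*pi^2))^(1/3) = (3.986e14 * 52655.1^2 / (4*pi^2))^(1/3)
r = 3.0363569e+07 m = 30363.5687 km
alt = r - R_E = 30363.5687 - 6371 = 23992.5687 km

23992.5687 km


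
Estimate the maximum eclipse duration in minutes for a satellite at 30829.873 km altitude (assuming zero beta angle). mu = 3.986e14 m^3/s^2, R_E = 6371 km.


r = 37200.8730 km
T = 1190.1170 min
Eclipse fraction = arcsin(R_E/r)/pi = arcsin(6371.0000/37200.8730)/pi
= arcsin(0.1712594)/pi = 0.05478363
Eclipse duration = 0.05478363 * 1190.1170 = 65.1989 min

65.1989 minutes


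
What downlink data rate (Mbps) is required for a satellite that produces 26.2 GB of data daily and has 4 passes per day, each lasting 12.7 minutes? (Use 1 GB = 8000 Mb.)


total contact time = 4 * 12.7 * 60 = 3048.0000 s
data = 26.2 GB = 209600.0000 Mb
rate = 209600.0000 / 3048.0000 = 68.7664 Mbps

68.7664 Mbps


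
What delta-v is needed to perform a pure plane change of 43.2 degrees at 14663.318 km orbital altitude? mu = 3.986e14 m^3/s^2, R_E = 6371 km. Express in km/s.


r = 21034.3180 km = 2.1034318e+07 m
V = sqrt(mu/r) = 4353.1580 m/s
di = 43.2 deg = 0.7539822 rad
dV = 2*V*sin(di/2) = 2*4353.1580*sin(0.3769911)
dV = 3205.0087 m/s = 3.2050 km/s

3.2050 km/s


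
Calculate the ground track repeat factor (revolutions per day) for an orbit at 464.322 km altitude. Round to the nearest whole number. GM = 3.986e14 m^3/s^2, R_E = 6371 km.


r = 6.835322e+06 m
T = 2*pi*sqrt(r^3/mu) = 5624.0567 s = 93.7343 min
revs/day = 1440 / 93.7343 = 15.3626
Rounded: 15 revolutions per day

15 revolutions per day


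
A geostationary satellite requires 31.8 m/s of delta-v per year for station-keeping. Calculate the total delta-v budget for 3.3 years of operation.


dV = rate * years = 31.8 * 3.3
dV = 104.9400 m/s

104.9400 m/s


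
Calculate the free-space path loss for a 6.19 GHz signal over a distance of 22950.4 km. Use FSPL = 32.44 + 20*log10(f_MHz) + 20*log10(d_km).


f = 6.19 GHz = 6190.0000 MHz
d = 22950.4 km
FSPL = 32.44 + 20*log10(6190.0000) + 20*log10(22950.4)
FSPL = 32.44 + 75.8338 + 87.2158
FSPL = 195.4896 dB

195.4896 dB


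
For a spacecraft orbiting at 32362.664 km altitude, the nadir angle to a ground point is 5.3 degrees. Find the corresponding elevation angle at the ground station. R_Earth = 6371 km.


r = R_E + alt = 38733.6640 km
Law of sines in the satellite / Earth-center / ground-point triangle:
  sin(nadir)/R_E = sin(90 + el)/r  =>  cos(el) = (r/R_E)*sin(nadir)
cos(el) = (38733.6640 / 6371.0000) * sin(5.3 deg) = 0.5615839
el = arccos(0.5615839) = 55.8346 deg
(Earth-central angle = 90 - nadir - el = 28.8654 deg)

55.8346 degrees


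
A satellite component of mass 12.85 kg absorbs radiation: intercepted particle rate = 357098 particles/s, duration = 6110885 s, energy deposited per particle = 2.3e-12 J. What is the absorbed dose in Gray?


Total energy deposited = rate * time * E_per
  = 357098 * 6110885 * 2.3e-12 = 5.0190 J
Dose = E_total / mass = 5.0190 / 12.85
Dose = 0.3905856 Gy

0.3906 Gy


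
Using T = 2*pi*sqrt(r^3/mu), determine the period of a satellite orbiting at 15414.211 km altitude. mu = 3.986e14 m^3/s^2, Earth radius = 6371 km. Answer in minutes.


r = 21785.2110 km = 2.1785211e+07 m
T = 2*pi*sqrt(r^3/mu) = 2*pi*sqrt(1.0339161e+22 / 3.986e14)
T = 32000.2873 s = 533.3381 min

533.3381 minutes


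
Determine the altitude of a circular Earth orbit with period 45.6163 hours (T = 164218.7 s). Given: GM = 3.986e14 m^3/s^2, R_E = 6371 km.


T = 164218.7 s
r = (mu*T^2/(4*pi^2))^(1/3) = (3.986e14 * 164218.7^2 / (4*pi^2))^(1/3)
r = 6.4814811e+07 m = 64814.8110 km
alt = r - R_E = 64814.8110 - 6371 = 58443.8110 km

58443.8110 km


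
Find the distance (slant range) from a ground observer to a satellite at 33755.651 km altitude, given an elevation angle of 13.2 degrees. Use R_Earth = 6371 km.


h = 33755.651 km, el = 13.2 deg
d = -R_E*sin(el) + sqrt((R_E*sin(el))^2 + 2*R_E*h + h^2)
d = -6371.0000*sin(0.2303835) + sqrt((6371.0000*0.2283509)^2 + 2*6371.0000*33755.651 + 33755.651^2)
d = 38189.5330 km

38189.5330 km


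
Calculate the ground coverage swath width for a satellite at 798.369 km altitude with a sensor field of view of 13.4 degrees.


FOV = 13.4 deg = 0.2338741 rad
swath = 2 * alt * tan(FOV/2) = 2 * 798.369 * tan(0.1169371)
swath = 2 * 798.369 * 0.117473
swath = 187.5736 km

187.5736 km


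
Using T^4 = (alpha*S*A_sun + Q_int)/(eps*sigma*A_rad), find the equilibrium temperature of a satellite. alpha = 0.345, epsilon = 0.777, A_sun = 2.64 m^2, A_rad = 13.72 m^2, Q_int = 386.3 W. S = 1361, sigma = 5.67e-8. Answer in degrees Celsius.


Numerator = alpha*S*A_sun + Q_int = 0.345*1361*2.64 + 386.3 = 1625.8988 W
Denominator = eps*sigma*A_rad = 0.777*5.67e-8*13.72 = 6.0444695e-07 W/K^4
T^4 = 2.689895e+09 K^4
T = 227.7371 K = -45.4129 C

-45.4129 degrees Celsius


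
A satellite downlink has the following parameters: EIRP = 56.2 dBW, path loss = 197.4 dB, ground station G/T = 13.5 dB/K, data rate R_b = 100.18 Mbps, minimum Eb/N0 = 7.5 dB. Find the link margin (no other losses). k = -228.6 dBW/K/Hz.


C/N0 = EIRP - FSPL + G/T - k = 56.2 - 197.4 + 13.5 - (-228.6)
C/N0 = 100.9000 dB-Hz
R_b = 100.18 Mbps = 1.0018e+08 bps -> 10*log10(R_b) = 80.0078 dB-Hz
Eb/N0 = C/N0 - 10*log10(R_b) = 100.9000 - 80.0078 = 20.8922 dB
Margin = Eb/N0 - Eb/N0_req = 20.8922 - 7.5 = 13.3922 dB (link closes)

13.3922 dB


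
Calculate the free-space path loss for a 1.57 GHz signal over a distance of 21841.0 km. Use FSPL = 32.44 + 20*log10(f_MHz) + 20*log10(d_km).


f = 1.57 GHz = 1570.0000 MHz
d = 21841.0 km
FSPL = 32.44 + 20*log10(1570.0000) + 20*log10(21841.0)
FSPL = 32.44 + 63.9180 + 86.7855
FSPL = 183.1434 dB

183.1434 dB


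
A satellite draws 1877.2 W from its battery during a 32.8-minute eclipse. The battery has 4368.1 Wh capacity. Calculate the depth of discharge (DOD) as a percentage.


E_used = P * t / 60 = 1877.2 * 32.8 / 60 = 1026.2027 Wh
DOD = E_used / E_total * 100 = 1026.2027 / 4368.1 * 100
DOD = 23.4931 %

23.4931 %


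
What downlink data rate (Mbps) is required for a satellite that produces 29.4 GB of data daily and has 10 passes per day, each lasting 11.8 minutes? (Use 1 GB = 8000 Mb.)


total contact time = 10 * 11.8 * 60 = 7080.0000 s
data = 29.4 GB = 235200.0000 Mb
rate = 235200.0000 / 7080.0000 = 33.2203 Mbps

33.2203 Mbps


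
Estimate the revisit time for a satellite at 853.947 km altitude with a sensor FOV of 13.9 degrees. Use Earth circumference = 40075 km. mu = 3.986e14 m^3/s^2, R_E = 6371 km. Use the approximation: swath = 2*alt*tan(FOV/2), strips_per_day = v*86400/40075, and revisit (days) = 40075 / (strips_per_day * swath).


swath = 2*853.947*tan(0.1213004) = 208.1903 km
v = sqrt(mu/r) = 7427.6480 m/s = 7.4276 km/s
strips/day = v*86400/40075 = 7.4276*86400/40075 = 16.0137
coverage/day = strips * swath = 16.0137 * 208.1903 = 3333.8956 km
revisit = 40075 / 3333.8956 = 12.0205 days

12.0205 days


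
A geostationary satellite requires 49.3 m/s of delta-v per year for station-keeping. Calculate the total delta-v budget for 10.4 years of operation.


dV = rate * years = 49.3 * 10.4
dV = 512.7200 m/s

512.7200 m/s


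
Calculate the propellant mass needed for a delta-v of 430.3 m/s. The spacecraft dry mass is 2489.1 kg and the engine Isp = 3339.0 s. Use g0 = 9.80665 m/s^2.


ve = Isp * g0 = 3339.0 * 9.80665 = 32744.404350 m/s
mass ratio = exp(dv/ve) = exp(430.3/32744.404350) = 1.01322790
m_prop = m_dry * (mr - 1) = 2489.1 * (1.01322790 - 1)
m_prop = 32.9256 kg

32.9256 kg


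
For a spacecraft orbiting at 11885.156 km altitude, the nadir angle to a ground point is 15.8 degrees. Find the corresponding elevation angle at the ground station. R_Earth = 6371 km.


r = R_E + alt = 18256.1560 km
Law of sines in the satellite / Earth-center / ground-point triangle:
  sin(nadir)/R_E = sin(90 + el)/r  =>  cos(el) = (r/R_E)*sin(nadir)
cos(el) = (18256.1560 / 6371.0000) * sin(15.8 deg) = 0.7802214
el = arccos(0.7802214) = 38.7191 deg
(Earth-central angle = 90 - nadir - el = 35.4809 deg)

38.7191 degrees


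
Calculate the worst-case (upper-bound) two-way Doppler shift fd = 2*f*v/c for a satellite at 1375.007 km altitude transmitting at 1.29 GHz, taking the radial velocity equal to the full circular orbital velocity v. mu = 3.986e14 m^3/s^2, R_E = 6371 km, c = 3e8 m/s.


r = 7.746007e+06 m
v = sqrt(mu/r) = 7173.4769 m/s (worst-case radial velocity)
f = 1.29 GHz = 1.29e+09 Hz
fd = 2*f*v/c = 2*1.29e+09*7173.4769/3.0e+08
fd = 61691.9014 Hz

61691.9014 Hz


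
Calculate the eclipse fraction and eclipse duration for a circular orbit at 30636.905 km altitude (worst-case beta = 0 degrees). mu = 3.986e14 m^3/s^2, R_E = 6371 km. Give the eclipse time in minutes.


r = 37007.9050 km
T = 1180.8690 min
Eclipse fraction = arcsin(R_E/r)/pi = arcsin(6371.0000/37007.9050)/pi
= arcsin(0.1721524)/pi = 0.05507216
Eclipse duration = 0.05507216 * 1180.8690 = 65.0330 min

65.0330 minutes


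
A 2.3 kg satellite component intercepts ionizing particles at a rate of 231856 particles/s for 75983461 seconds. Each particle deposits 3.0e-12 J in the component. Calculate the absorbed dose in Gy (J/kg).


Total energy deposited = rate * time * E_per
  = 231856 * 75983461 * 3.0e-12 = 52.8517 J
Dose = E_total / mass = 52.8517 / 2.3
Dose = 22.9790 Gy

22.9790 Gy


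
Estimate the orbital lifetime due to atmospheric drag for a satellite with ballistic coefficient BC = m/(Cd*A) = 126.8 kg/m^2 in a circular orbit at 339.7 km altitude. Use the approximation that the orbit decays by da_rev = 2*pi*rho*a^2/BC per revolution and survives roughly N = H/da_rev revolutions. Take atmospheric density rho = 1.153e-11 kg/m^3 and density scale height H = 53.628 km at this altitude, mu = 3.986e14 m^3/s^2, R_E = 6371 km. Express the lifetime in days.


a = R_E + alt = 6710.7000 km = 6.7107e+06 m
da_rev = 2*pi*rho*a^2/BC = 2*pi*1.153e-11*(6.7107e+06)^2/126.8 = 25.729158 m per revolution
N = H/da_rev = 53628.0000 m / 25.729158 m = 2084.3278 revolutions
P = 2*pi*sqrt(a^3/mu) = 5470.9527 s
lifetime = N*P = 2084.3278 * 5470.9527 = 1.1403259e+07 s = 131.9822 days

131.9822 days


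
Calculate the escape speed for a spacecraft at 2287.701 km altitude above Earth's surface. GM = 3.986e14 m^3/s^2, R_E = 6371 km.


r = 6371.0 + 2287.701 = 8658.7010 km = 8.658701e+06 m
v_esc = sqrt(2*mu/r) = sqrt(2*3.986e14 / 8.658701e+06)
v_esc = 9595.2716 m/s = 9.5953 km/s

9.5953 km/s


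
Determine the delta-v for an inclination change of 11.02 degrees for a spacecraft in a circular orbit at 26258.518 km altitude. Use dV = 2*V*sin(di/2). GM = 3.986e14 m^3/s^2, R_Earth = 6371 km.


r = 32629.5180 km = 3.2629518e+07 m
V = sqrt(mu/r) = 3495.1299 m/s
di = 11.02 deg = 0.1923353 rad
dV = 2*V*sin(di/2) = 2*3495.1299*sin(0.09616764)
dV = 671.2011 m/s = 0.6712011 km/s

0.6712 km/s


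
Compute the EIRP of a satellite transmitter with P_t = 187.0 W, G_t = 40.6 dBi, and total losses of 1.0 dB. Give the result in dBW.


Pt = 187.0 W = 22.7184 dBW
EIRP = Pt_dBW + Gt - losses = 22.7184 + 40.6 - 1.0 = 62.3184 dBW

62.3184 dBW


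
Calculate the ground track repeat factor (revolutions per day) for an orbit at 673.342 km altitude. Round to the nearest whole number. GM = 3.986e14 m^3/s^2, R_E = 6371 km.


r = 7.044342e+06 m
T = 2*pi*sqrt(r^3/mu) = 5883.9892 s = 98.0665 min
revs/day = 1440 / 98.0665 = 14.6839
Rounded: 15 revolutions per day

15 revolutions per day


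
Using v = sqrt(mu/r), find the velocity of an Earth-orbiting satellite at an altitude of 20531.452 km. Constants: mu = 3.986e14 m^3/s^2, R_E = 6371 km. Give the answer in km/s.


r = R_E + alt = 6371.0 + 20531.452 = 26902.4520 km = 2.6902452e+07 m
v = sqrt(mu/r) = sqrt(3.986e14 / 2.6902452e+07) = 3849.2198 m/s = 3.8492 km/s

3.8492 km/s


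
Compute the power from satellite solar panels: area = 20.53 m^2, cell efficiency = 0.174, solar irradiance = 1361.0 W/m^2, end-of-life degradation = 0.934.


P = area * eta * S * degradation
P = 20.53 * 0.174 * 1361.0 * 0.934
P = 4540.9132 W

4540.9132 W


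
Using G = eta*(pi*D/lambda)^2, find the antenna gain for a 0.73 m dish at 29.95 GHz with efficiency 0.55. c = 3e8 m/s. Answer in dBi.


lambda = c/f = 3e8 / 2.995e+10 = 0.01001669 m
G = eta*(pi*D/lambda)^2 = 0.55*(pi*0.73/0.01001669)^2
G = 28830.9730 (linear)
G = 10*log10(28830.9730) = 44.5986 dBi

44.5986 dBi


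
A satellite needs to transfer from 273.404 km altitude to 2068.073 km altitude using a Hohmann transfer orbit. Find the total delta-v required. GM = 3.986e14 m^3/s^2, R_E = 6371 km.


r1 = 6644.4040 km = 6.644404e+06 m
r2 = 8439.0730 km = 8.439073e+06 m
dv1 = sqrt(mu/r1)*(sqrt(2*r2/(r1+r2)) - 1) = 447.8331 m/s
dv2 = sqrt(mu/r2)*(1 - sqrt(2*r1/(r1+r2))) = 421.8036 m/s
total dv = |dv1| + |dv2| = 447.8331 + 421.8036 = 869.6367 m/s = 0.8696367 km/s

0.8696 km/s


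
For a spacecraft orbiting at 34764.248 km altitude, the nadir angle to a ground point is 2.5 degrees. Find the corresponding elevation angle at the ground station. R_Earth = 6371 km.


r = R_E + alt = 41135.2480 km
Law of sines in the satellite / Earth-center / ground-point triangle:
  sin(nadir)/R_E = sin(90 + el)/r  =>  cos(el) = (r/R_E)*sin(nadir)
cos(el) = (41135.2480 / 6371.0000) * sin(2.5 deg) = 0.2816346
el = arccos(0.2816346) = 73.6422 deg
(Earth-central angle = 90 - nadir - el = 13.8578 deg)

73.6422 degrees


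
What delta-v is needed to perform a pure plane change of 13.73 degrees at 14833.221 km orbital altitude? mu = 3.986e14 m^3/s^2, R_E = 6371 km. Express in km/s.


r = 21204.2210 km = 2.1204221e+07 m
V = sqrt(mu/r) = 4335.6826 m/s
di = 13.73 deg = 0.2396337 rad
dV = 2*V*sin(di/2) = 2*4335.6826*sin(0.1198169)
dV = 1036.4915 m/s = 1.0365 km/s

1.0365 km/s


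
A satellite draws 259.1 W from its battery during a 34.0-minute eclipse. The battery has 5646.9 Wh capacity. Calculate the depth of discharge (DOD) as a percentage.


E_used = P * t / 60 = 259.1 * 34.0 / 60 = 146.8233 Wh
DOD = E_used / E_total * 100 = 146.8233 / 5646.9 * 100
DOD = 2.6001 %

2.6001 %


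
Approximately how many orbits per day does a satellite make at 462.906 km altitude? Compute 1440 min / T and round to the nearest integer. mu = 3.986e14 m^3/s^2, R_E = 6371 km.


r = 6.833906e+06 m
T = 2*pi*sqrt(r^3/mu) = 5622.3092 s = 93.7052 min
revs/day = 1440 / 93.7052 = 15.3674
Rounded: 15 revolutions per day

15 revolutions per day


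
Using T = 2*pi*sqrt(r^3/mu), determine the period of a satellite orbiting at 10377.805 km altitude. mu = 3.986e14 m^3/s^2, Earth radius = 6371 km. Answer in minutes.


r = 16748.8050 km = 1.6748805e+07 m
T = 2*pi*sqrt(r^3/mu) = 2*pi*sqrt(4.6984161e+21 / 3.986e14)
T = 21571.8286 s = 359.5305 min

359.5305 minutes


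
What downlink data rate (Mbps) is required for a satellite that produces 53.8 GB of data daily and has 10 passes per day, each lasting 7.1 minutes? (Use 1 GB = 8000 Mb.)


total contact time = 10 * 7.1 * 60 = 4260.0000 s
data = 53.8 GB = 430400.0000 Mb
rate = 430400.0000 / 4260.0000 = 101.0329 Mbps

101.0329 Mbps


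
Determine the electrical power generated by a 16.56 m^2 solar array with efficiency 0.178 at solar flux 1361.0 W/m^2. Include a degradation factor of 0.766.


P = area * eta * S * degradation
P = 16.56 * 0.178 * 1361.0 * 0.766
P = 3073.0330 W

3073.0330 W


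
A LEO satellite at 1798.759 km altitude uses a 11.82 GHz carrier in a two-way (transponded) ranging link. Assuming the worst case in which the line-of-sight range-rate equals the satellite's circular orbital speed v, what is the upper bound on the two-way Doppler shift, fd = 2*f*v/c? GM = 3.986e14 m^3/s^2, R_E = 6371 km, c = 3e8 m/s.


r = 8.169759e+06 m
v = sqrt(mu/r) = 6984.9616 m/s (worst-case radial velocity)
f = 11.82 GHz = 1.182e+10 Hz
fd = 2*f*v/c = 2*1.182e+10*6984.9616/3.0e+08
fd = 550414.9760 Hz

550414.9760 Hz


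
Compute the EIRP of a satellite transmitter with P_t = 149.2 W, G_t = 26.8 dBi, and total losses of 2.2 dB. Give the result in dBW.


Pt = 149.2 W = 21.7377 dBW
EIRP = Pt_dBW + Gt - losses = 21.7377 + 26.8 - 2.2 = 46.3377 dBW

46.3377 dBW


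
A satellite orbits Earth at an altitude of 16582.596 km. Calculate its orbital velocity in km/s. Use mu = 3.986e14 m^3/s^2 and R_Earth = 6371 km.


r = R_E + alt = 6371.0 + 16582.596 = 22953.5960 km = 2.2953596e+07 m
v = sqrt(mu/r) = sqrt(3.986e14 / 2.2953596e+07) = 4167.1898 m/s = 4.1672 km/s

4.1672 km/s


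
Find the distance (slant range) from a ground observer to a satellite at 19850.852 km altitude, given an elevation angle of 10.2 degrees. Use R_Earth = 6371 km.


h = 19850.852 km, el = 10.2 deg
d = -R_E*sin(el) + sqrt((R_E*sin(el))^2 + 2*R_E*h + h^2)
d = -6371.0000*sin(0.1780236) + sqrt((6371.0000*0.1770847)^2 + 2*6371.0000*19850.852 + 19850.852^2)
d = 24332.9151 km

24332.9151 km


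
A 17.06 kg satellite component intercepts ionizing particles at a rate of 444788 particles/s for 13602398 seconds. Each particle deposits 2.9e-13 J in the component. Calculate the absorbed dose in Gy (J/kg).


Total energy deposited = rate * time * E_per
  = 444788 * 13602398 * 2.9e-13 = 1.7546 J
Dose = E_total / mass = 1.7546 / 17.06
Dose = 0.102846 Gy

0.1028 Gy


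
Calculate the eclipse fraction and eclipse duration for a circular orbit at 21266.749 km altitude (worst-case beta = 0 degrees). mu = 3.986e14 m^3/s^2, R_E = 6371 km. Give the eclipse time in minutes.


r = 27637.7490 km
T = 762.1035 min
Eclipse fraction = arcsin(R_E/r)/pi = arcsin(6371.0000/27637.7490)/pi
= arcsin(0.230518)/pi = 0.07404207
Eclipse duration = 0.07404207 * 762.1035 = 56.4277 min

56.4277 minutes


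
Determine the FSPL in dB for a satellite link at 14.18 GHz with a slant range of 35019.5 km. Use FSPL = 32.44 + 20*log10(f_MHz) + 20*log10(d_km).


f = 14.18 GHz = 14180.0000 MHz
d = 35019.5 km
FSPL = 32.44 + 20*log10(14180.0000) + 20*log10(35019.5)
FSPL = 32.44 + 83.0335 + 90.8862
FSPL = 206.3597 dB

206.3597 dB


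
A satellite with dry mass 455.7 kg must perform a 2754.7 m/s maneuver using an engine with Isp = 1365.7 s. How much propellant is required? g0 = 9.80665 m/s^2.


ve = Isp * g0 = 1365.7 * 9.80665 = 13392.941905 m/s
mass ratio = exp(dv/ve) = exp(2754.7/13392.941905) = 1.22836371
m_prop = m_dry * (mr - 1) = 455.7 * (1.22836371 - 1)
m_prop = 104.0653 kg

104.0653 kg


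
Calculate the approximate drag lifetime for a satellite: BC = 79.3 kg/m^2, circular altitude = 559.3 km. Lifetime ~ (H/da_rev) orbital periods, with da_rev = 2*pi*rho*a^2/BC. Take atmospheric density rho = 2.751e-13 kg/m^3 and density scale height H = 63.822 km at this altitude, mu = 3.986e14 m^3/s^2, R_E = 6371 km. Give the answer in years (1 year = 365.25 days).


a = R_E + alt = 6930.3000 km = 6.9303e+06 m
da_rev = 2*pi*rho*a^2/BC = 2*pi*2.751e-13*(6.9303e+06)^2/79.3 = 1.046891 m per revolution
N = H/da_rev = 63822.0000 m / 1.046891 m = 60963.3843 revolutions
P = 2*pi*sqrt(a^3/mu) = 5741.6838 s
lifetime = N*P = 60963.3843 * 5741.6838 = 3.5003248e+08 s = 4051.3018 days
years = 4051.3018 / 365.25 = 11.0919 years

11.0919 years


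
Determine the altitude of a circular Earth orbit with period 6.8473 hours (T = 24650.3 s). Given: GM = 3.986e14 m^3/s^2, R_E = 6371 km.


T = 24650.3 s
r = (mu*T^2/(4*pi^2))^(1/3) = (3.986e14 * 24650.3^2 / (4*pi^2))^(1/3)
r = 1.8306585e+07 m = 18306.5845 km
alt = r - R_E = 18306.5845 - 6371 = 11935.5845 km

11935.5845 km


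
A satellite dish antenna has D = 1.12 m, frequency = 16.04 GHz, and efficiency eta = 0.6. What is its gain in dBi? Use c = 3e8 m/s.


lambda = c/f = 3e8 / 1.604e+10 = 0.01870324 m
G = eta*(pi*D/lambda)^2 = 0.6*(pi*1.12/0.01870324)^2
G = 21235.0486 (linear)
G = 10*log10(21235.0486) = 43.2705 dBi

43.2705 dBi


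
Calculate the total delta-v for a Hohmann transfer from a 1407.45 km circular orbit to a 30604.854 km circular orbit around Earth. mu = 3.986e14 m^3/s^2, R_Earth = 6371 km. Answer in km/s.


r1 = 7778.4500 km = 7.77845e+06 m
r2 = 36975.8540 km = 3.6975854e+07 m
dv1 = sqrt(mu/r1)*(sqrt(2*r2/(r1+r2)) - 1) = 2043.4263 m/s
dv2 = sqrt(mu/r2)*(1 - sqrt(2*r1/(r1+r2))) = 1347.5226 m/s
total dv = |dv1| + |dv2| = 2043.4263 + 1347.5226 = 3390.9489 m/s = 3.3909 km/s

3.3909 km/s


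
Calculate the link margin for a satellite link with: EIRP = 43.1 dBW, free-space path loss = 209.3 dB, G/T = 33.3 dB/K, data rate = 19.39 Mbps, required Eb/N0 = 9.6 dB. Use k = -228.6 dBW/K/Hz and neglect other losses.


C/N0 = EIRP - FSPL + G/T - k = 43.1 - 209.3 + 33.3 - (-228.6)
C/N0 = 95.7000 dB-Hz
R_b = 19.39 Mbps = 1.939e+07 bps -> 10*log10(R_b) = 72.8758 dB-Hz
Eb/N0 = C/N0 - 10*log10(R_b) = 95.7000 - 72.8758 = 22.8242 dB
Margin = Eb/N0 - Eb/N0_req = 22.8242 - 9.6 = 13.2242 dB (link closes)

13.2242 dB


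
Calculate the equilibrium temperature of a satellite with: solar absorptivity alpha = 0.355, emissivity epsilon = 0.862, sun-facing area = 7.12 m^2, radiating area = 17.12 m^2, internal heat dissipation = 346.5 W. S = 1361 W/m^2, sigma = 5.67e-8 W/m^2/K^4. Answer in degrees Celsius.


Numerator = alpha*S*A_sun + Q_int = 0.355*1361*7.12 + 346.5 = 3786.5636 W
Denominator = eps*sigma*A_rad = 0.862*5.67e-8*17.12 = 8.3674685e-07 W/K^4
T^4 = 4.5253395e+09 K^4
T = 259.3658 K = -13.7842 C

-13.7842 degrees Celsius


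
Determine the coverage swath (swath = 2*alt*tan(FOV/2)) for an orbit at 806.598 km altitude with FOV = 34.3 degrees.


FOV = 34.3 deg = 0.5986479 rad
swath = 2 * alt * tan(FOV/2) = 2 * 806.598 * tan(0.299324)
swath = 2 * 806.598 * 0.3085957
swath = 497.8253 km

497.8253 km


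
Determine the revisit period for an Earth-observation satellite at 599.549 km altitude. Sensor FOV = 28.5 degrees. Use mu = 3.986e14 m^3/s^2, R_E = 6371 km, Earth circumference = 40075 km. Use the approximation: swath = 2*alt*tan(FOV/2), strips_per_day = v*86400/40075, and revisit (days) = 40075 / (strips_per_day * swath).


swath = 2*599.549*tan(0.2487094) = 304.5321 km
v = sqrt(mu/r) = 7561.9736 m/s = 7.5620 km/s
strips/day = v*86400/40075 = 7.5620*86400/40075 = 16.3033
coverage/day = strips * swath = 16.3033 * 304.5321 = 4964.8764 km
revisit = 40075 / 4964.8764 = 8.0717 days

8.0717 days


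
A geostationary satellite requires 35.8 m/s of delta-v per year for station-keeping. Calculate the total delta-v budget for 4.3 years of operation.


dV = rate * years = 35.8 * 4.3
dV = 153.9400 m/s

153.9400 m/s


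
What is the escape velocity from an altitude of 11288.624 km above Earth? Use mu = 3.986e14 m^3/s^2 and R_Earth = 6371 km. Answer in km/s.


r = 6371.0 + 11288.624 = 17659.6240 km = 1.7659624e+07 m
v_esc = sqrt(2*mu/r) = sqrt(2*3.986e14 / 1.7659624e+07)
v_esc = 6718.8186 m/s = 6.7188 km/s

6.7188 km/s


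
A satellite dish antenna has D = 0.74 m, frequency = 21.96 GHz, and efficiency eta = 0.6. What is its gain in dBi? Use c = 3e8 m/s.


lambda = c/f = 3e8 / 2.196e+10 = 0.0136612 m
G = eta*(pi*D/lambda)^2 = 0.6*(pi*0.74/0.0136612)^2
G = 17375.4715 (linear)
G = 10*log10(17375.4715) = 42.3994 dBi

42.3994 dBi


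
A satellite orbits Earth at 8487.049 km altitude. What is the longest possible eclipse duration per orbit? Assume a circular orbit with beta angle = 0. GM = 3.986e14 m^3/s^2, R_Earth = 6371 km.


r = 14858.0490 km
T = 300.4019 min
Eclipse fraction = arcsin(R_E/r)/pi = arcsin(6371.0000/14858.0490)/pi
= arcsin(0.4287912)/pi = 0.1410604
Eclipse duration = 0.1410604 * 300.4019 = 42.3748 min

42.3748 minutes


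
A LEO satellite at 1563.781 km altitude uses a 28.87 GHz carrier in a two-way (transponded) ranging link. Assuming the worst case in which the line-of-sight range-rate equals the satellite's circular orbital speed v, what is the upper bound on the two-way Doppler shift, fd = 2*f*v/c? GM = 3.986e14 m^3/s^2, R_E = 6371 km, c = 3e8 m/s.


r = 7.934781e+06 m
v = sqrt(mu/r) = 7087.6322 m/s (worst-case radial velocity)
f = 28.87 GHz = 2.887e+10 Hz
fd = 2*f*v/c = 2*2.887e+10*7087.6322/3.0e+08
fd = 1.364133e+06 Hz

1.3641e+06 Hz


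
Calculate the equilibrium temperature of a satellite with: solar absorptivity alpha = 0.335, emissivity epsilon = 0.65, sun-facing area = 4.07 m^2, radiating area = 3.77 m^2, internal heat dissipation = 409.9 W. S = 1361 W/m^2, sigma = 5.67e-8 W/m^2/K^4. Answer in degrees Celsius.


Numerator = alpha*S*A_sun + Q_int = 0.335*1361*4.07 + 409.9 = 2265.5555 W
Denominator = eps*sigma*A_rad = 0.65*5.67e-8*3.77 = 1.3894335e-07 W/K^4
T^4 = 1.6305605e+10 K^4
T = 357.3421 K = 84.1921 C

84.1921 degrees Celsius


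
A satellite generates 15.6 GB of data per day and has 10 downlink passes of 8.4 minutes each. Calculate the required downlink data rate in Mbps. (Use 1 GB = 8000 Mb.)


total contact time = 10 * 8.4 * 60 = 5040.0000 s
data = 15.6 GB = 124800.0000 Mb
rate = 124800.0000 / 5040.0000 = 24.7619 Mbps

24.7619 Mbps


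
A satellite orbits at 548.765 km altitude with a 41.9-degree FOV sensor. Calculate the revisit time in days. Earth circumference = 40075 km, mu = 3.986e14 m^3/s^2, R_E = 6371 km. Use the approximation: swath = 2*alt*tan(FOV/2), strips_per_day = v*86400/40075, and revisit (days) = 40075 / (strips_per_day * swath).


swath = 2*548.765*tan(0.3656465) = 420.2038 km
v = sqrt(mu/r) = 7589.6714 m/s = 7.5897 km/s
strips/day = v*86400/40075 = 7.5897*86400/40075 = 16.3630
coverage/day = strips * swath = 16.3630 * 420.2038 = 6875.7981 km
revisit = 40075 / 6875.7981 = 5.8284 days

5.8284 days


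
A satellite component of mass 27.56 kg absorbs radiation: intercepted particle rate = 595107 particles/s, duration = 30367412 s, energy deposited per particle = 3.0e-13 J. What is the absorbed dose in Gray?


Total energy deposited = rate * time * E_per
  = 595107 * 30367412 * 3.0e-13 = 5.4216 J
Dose = E_total / mass = 5.4216 / 27.56
Dose = 0.1967184 Gy

0.1967 Gy


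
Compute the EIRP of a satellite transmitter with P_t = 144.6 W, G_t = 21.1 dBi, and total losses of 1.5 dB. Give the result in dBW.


Pt = 144.6 W = 21.6017 dBW
EIRP = Pt_dBW + Gt - losses = 21.6017 + 21.1 - 1.5 = 41.2017 dBW

41.2017 dBW


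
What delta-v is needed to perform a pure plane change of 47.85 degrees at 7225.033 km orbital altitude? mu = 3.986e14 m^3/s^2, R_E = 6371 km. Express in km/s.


r = 13596.0330 km = 1.3596033e+07 m
V = sqrt(mu/r) = 5414.5522 m/s
di = 47.85 deg = 0.83514 rad
dV = 2*V*sin(di/2) = 2*5414.5522*sin(0.41757)
dV = 4391.6400 m/s = 4.3916 km/s

4.3916 km/s


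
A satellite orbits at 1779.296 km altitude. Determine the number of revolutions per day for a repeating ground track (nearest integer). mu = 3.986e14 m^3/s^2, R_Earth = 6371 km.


r = 8.150296e+06 m
T = 2*pi*sqrt(r^3/mu) = 7322.7009 s = 122.0450 min
revs/day = 1440 / 122.0450 = 11.7989
Rounded: 12 revolutions per day

12 revolutions per day


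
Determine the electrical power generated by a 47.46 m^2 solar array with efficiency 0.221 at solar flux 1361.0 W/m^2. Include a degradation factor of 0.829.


P = area * eta * S * degradation
P = 47.46 * 0.221 * 1361.0 * 0.829
P = 11834.0299 W

11834.0299 W


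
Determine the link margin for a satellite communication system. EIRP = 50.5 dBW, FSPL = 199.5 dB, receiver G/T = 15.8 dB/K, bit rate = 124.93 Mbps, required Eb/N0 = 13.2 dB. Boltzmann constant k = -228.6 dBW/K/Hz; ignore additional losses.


C/N0 = EIRP - FSPL + G/T - k = 50.5 - 199.5 + 15.8 - (-228.6)
C/N0 = 95.4000 dB-Hz
R_b = 124.93 Mbps = 1.2493e+08 bps -> 10*log10(R_b) = 80.9667 dB-Hz
Eb/N0 = C/N0 - 10*log10(R_b) = 95.4000 - 80.9667 = 14.4333 dB
Margin = Eb/N0 - Eb/N0_req = 14.4333 - 13.2 = 1.2333 dB (link closes)

1.2333 dB


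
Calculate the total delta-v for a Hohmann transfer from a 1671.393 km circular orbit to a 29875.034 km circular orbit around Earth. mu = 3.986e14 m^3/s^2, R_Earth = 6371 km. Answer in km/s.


r1 = 8042.3930 km = 8.042393e+06 m
r2 = 36246.0340 km = 3.6246034e+07 m
dv1 = sqrt(mu/r1)*(sqrt(2*r2/(r1+r2)) - 1) = 1966.8619 m/s
dv2 = sqrt(mu/r2)*(1 - sqrt(2*r1/(r1+r2))) = 1317.6972 m/s
total dv = |dv1| + |dv2| = 1966.8619 + 1317.6972 = 3284.5592 m/s = 3.2846 km/s

3.2846 km/s


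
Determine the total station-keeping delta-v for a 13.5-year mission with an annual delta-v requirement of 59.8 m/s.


dV = rate * years = 59.8 * 13.5
dV = 807.3000 m/s

807.3000 m/s


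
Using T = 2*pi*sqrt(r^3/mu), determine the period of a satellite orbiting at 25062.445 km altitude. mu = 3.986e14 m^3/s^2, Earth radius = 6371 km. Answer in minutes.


r = 31433.4450 km = 3.1433445e+07 m
T = 2*pi*sqrt(r^3/mu) = 2*pi*sqrt(3.1058176e+22 / 3.986e14)
T = 55462.4682 s = 924.3745 min

924.3745 minutes


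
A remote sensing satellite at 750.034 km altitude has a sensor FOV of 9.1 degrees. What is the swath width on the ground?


FOV = 9.1 deg = 0.158825 rad
swath = 2 * alt * tan(FOV/2) = 2 * 750.034 * tan(0.07941248)
swath = 2 * 750.034 * 0.07957984
swath = 119.3752 km

119.3752 km


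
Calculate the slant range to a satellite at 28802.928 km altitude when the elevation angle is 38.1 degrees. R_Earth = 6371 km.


h = 28802.928 km, el = 38.1 deg
d = -R_E*sin(el) + sqrt((R_E*sin(el))^2 + 2*R_E*h + h^2)
d = -6371.0000*sin(0.6649704) + sqrt((6371.0000*0.6170359)^2 + 2*6371.0000*28802.928 + 28802.928^2)
d = 30883.6515 km

30883.6515 km


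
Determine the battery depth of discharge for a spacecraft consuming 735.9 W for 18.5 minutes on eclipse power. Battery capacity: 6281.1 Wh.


E_used = P * t / 60 = 735.9 * 18.5 / 60 = 226.9025 Wh
DOD = E_used / E_total * 100 = 226.9025 / 6281.1 * 100
DOD = 3.6125 %

3.6125 %


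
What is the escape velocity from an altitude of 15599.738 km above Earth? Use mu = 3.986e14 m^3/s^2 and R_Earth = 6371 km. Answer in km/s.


r = 6371.0 + 15599.738 = 21970.7380 km = 2.1970738e+07 m
v_esc = sqrt(2*mu/r) = sqrt(2*3.986e14 / 2.1970738e+07)
v_esc = 6023.6721 m/s = 6.0237 km/s

6.0237 km/s


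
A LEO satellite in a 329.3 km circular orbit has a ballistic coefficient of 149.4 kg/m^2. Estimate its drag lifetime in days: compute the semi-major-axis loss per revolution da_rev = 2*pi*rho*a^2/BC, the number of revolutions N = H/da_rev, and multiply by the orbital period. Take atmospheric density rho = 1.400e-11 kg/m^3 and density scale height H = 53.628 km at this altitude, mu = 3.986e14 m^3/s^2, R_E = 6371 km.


a = R_E + alt = 6700.3000 km = 6.7003e+06 m
da_rev = 2*pi*rho*a^2/BC = 2*pi*1.400e-11*(6.7003e+06)^2/149.4 = 26.432960 m per revolution
N = H/da_rev = 53628.0000 m / 26.432960 m = 2028.8307 revolutions
P = 2*pi*sqrt(a^3/mu) = 5458.2396 s
lifetime = N*P = 2028.8307 * 5458.2396 = 1.1073844e+07 s = 128.1695 days

128.1695 days


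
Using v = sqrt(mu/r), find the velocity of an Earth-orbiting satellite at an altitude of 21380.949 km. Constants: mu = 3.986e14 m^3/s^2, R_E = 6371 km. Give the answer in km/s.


r = R_E + alt = 6371.0 + 21380.949 = 27751.9490 km = 2.7751949e+07 m
v = sqrt(mu/r) = sqrt(3.986e14 / 2.7751949e+07) = 3789.8490 m/s = 3.7898 km/s

3.7898 km/s


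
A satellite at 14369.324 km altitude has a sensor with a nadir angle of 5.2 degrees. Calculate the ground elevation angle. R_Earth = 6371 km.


r = R_E + alt = 20740.3240 km
Law of sines in the satellite / Earth-center / ground-point triangle:
  sin(nadir)/R_E = sin(90 + el)/r  =>  cos(el) = (r/R_E)*sin(nadir)
cos(el) = (20740.3240 / 6371.0000) * sin(5.2 deg) = 0.2950477
el = arccos(0.2950477) = 72.8396 deg
(Earth-central angle = 90 - nadir - el = 11.9604 deg)

72.8396 degrees


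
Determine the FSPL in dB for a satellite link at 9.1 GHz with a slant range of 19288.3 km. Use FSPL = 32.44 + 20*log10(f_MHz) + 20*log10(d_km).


f = 9.1 GHz = 9100.0000 MHz
d = 19288.3 km
FSPL = 32.44 + 20*log10(9100.0000) + 20*log10(19288.3)
FSPL = 32.44 + 79.1808 + 85.7059
FSPL = 197.3267 dB

197.3267 dB


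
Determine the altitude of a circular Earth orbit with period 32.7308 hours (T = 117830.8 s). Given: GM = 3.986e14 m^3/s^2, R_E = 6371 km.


T = 117830.8 s
r = (mu*T^2/(4*pi^2))^(1/3) = (3.986e14 * 117830.8^2 / (4*pi^2))^(1/3)
r = 5.194755e+07 m = 51947.5500 km
alt = r - R_E = 51947.5500 - 6371 = 45576.5500 km

45576.5500 km


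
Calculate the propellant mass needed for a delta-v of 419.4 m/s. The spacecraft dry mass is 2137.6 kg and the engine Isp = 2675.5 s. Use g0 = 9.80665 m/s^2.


ve = Isp * g0 = 2675.5 * 9.80665 = 26237.692075 m/s
mass ratio = exp(dv/ve) = exp(419.4/26237.692075) = 1.01611308
m_prop = m_dry * (mr - 1) = 2137.6 * (1.01611308 - 1)
m_prop = 34.4433 kg

34.4433 kg


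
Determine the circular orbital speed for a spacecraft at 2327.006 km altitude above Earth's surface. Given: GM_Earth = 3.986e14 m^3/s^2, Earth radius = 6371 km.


r = R_E + alt = 6371.0 + 2327.006 = 8698.0060 km = 8.698006e+06 m
v = sqrt(mu/r) = sqrt(3.986e14 / 8.698006e+06) = 6769.5343 m/s = 6.7695 km/s

6.7695 km/s
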